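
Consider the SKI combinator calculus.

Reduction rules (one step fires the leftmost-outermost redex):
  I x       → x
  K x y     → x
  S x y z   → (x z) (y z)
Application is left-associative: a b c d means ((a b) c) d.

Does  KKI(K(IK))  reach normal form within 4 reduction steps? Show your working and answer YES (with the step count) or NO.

  start: KKI(K(IK))
  →1  K(K(IK))
  →2  K(KK)

Answer: YES — reaches normal form K(KK) in 2 ≤ 4 steps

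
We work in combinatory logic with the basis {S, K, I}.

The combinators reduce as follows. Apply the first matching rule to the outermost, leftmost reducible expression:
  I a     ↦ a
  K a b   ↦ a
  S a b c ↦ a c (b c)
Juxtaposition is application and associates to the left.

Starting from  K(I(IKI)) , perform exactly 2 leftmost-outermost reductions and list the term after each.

Answer: after 2 steps: K(KI)

Derivation:
  start: K(I(IKI))
  step 1: K(IKI)
  step 2: K(KI)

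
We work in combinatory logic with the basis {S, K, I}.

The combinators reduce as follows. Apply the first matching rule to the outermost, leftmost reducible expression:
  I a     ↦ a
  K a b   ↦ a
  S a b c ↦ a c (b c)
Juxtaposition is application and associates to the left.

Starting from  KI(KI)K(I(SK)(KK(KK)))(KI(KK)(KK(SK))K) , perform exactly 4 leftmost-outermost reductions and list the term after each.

Answer: after 4 steps: SK(KK(KK))

Derivation:
  start: KI(KI)K(I(SK)(KK(KK)))(KI(KK)(KK(SK))K)
  step 1: IK(I(SK)(KK(KK)))(KI(KK)(KK(SK))K)
  step 2: K(I(SK)(KK(KK)))(KI(KK)(KK(SK))K)
  step 3: I(SK)(KK(KK))
  step 4: SK(KK(KK))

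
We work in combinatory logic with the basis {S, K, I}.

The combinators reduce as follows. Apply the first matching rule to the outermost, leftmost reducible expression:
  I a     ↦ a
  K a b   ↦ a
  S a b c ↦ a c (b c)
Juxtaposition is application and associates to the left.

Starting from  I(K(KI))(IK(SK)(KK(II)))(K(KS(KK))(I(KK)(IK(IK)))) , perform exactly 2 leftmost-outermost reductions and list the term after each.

  start: I(K(KI))(IK(SK)(KK(II)))(K(KS(KK))(I(KK)(IK(IK))))
  step 1: K(KI)(IK(SK)(KK(II)))(K(KS(KK))(I(KK)(IK(IK))))
  step 2: KI(K(KS(KK))(I(KK)(IK(IK))))

Answer: after 2 steps: KI(K(KS(KK))(I(KK)(IK(IK))))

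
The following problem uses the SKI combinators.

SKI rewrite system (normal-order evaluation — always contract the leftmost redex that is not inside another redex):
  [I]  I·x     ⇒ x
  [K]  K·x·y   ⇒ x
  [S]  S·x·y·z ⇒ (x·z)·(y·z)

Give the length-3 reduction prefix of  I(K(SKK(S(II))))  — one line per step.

Answer: after 3 steps: K(S(II))

Reduction:
  start: I(K(SKK(S(II))))
  [1] K(SKK(S(II)))
  [2] K(K(S(II))(K(S(II))))
  [3] K(S(II))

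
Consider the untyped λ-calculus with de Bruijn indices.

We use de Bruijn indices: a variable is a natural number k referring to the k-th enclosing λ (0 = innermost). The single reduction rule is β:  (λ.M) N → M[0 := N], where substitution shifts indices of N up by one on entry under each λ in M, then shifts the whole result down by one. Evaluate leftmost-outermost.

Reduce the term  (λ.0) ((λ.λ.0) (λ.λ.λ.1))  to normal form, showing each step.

Answer: normal form = λ.0  (in 2 steps)

Reduction:
  start: (λ.0) ((λ.λ.0) (λ.λ.λ.1))
  step 1: (λ.λ.0) (λ.λ.λ.1)
  step 2: λ.0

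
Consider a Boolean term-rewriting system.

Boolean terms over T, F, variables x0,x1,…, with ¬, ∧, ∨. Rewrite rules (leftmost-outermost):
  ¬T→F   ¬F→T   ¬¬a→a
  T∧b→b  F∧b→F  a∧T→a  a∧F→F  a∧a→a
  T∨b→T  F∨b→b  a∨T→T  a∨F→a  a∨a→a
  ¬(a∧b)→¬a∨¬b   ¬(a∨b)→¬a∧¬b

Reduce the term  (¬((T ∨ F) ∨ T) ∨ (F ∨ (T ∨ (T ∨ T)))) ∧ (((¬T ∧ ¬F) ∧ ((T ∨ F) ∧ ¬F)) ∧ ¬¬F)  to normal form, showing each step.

  start: (¬((T ∨ F) ∨ T) ∨ (F ∨ (T ∨ (T ∨ T)))) ∧ (((¬T ∧ ¬F) ∧ ((T ∨ F) ∧ ¬F)) ∧ ¬¬F)
  [1] ((¬(T ∨ F) ∧ ¬T) ∨ (F ∨ (T ∨ (T ∨ T)))) ∧ (((¬T ∧ ¬F) ∧ ((T ∨ F) ∧ ¬F)) ∧ ¬¬F)
  [2] (((¬T ∧ ¬F) ∧ ¬T) ∨ (F ∨ (T ∨ (T ∨ T)))) ∧ (((¬T ∧ ¬F) ∧ ((T ∨ F) ∧ ¬F)) ∧ ¬¬F)
  [3] (((F ∧ ¬F) ∧ ¬T) ∨ (F ∨ (T ∨ (T ∨ T)))) ∧ (((¬T ∧ ¬F) ∧ ((T ∨ F) ∧ ¬F)) ∧ ¬¬F)
  [4] ((F ∧ ¬T) ∨ (F ∨ (T ∨ (T ∨ T)))) ∧ (((¬T ∧ ¬F) ∧ ((T ∨ F) ∧ ¬F)) ∧ ¬¬F)
  [5] (F ∨ (F ∨ (T ∨ (T ∨ T)))) ∧ (((¬T ∧ ¬F) ∧ ((T ∨ F) ∧ ¬F)) ∧ ¬¬F)
  [6] (F ∨ (T ∨ (T ∨ T))) ∧ (((¬T ∧ ¬F) ∧ ((T ∨ F) ∧ ¬F)) ∧ ¬¬F)
  [7] (T ∨ (T ∨ T)) ∧ (((¬T ∧ ¬F) ∧ ((T ∨ F) ∧ ¬F)) ∧ ¬¬F)
  [8] T ∧ (((¬T ∧ ¬F) ∧ ((T ∨ F) ∧ ¬F)) ∧ ¬¬F)
  [9] ((¬T ∧ ¬F) ∧ ((T ∨ F) ∧ ¬F)) ∧ ¬¬F
  [10] ((F ∧ ¬F) ∧ ((T ∨ F) ∧ ¬F)) ∧ ¬¬F
  [11] (F ∧ ((T ∨ F) ∧ ¬F)) ∧ ¬¬F
  [12] F ∧ ¬¬F
  [13] F

Answer: normal form = F  (in 13 steps)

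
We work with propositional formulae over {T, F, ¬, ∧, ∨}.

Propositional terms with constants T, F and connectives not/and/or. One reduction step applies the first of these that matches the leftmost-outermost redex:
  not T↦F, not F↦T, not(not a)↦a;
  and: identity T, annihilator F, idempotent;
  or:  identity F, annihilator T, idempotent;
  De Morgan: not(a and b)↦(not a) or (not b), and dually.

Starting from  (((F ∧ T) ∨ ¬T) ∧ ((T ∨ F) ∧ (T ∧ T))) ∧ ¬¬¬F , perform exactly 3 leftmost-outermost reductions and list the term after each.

Answer: after 3 steps: (F ∧ ((T ∨ F) ∧ (T ∧ T))) ∧ ¬¬¬F

Reduction:
  start: (((F ∧ T) ∨ ¬T) ∧ ((T ∨ F) ∧ (T ∧ T))) ∧ ¬¬¬F
  [1] ((F ∨ ¬T) ∧ ((T ∨ F) ∧ (T ∧ T))) ∧ ¬¬¬F
  [2] (¬T ∧ ((T ∨ F) ∧ (T ∧ T))) ∧ ¬¬¬F
  [3] (F ∧ ((T ∨ F) ∧ (T ∧ T))) ∧ ¬¬¬F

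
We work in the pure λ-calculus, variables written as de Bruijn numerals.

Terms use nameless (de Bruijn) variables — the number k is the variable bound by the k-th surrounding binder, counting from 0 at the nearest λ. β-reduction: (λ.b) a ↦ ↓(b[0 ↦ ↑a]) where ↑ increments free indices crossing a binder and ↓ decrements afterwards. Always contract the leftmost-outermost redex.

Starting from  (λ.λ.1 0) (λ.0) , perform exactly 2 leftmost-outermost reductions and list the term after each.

Answer: after 2 steps: λ.0

Working:
  start: (λ.λ.1 0) (λ.0)
  [1] λ.(λ.0) 0
  [2] λ.0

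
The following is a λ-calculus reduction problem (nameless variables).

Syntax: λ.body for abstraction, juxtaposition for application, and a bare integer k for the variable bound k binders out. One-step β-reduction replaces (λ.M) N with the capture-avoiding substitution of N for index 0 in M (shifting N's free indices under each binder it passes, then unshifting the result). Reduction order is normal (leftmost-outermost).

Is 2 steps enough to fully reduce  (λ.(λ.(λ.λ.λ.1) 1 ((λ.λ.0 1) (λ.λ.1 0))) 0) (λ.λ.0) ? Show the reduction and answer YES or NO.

  start: (λ.(λ.(λ.λ.λ.1) 1 ((λ.λ.0 1) (λ.λ.1 0))) 0) (λ.λ.0)
  →1  (λ.(λ.λ.λ.1) (λ.λ.0) ((λ.λ.0 1) (λ.λ.1 0))) (λ.λ.0)
  →2  (λ.λ.λ.1) (λ.λ.0) ((λ.λ.0 1) (λ.λ.1 0))

Answer: NO — after 2 steps the term is (λ.λ.λ.1) (λ.λ.0) ((λ.λ.0 1) (λ.λ.1 0)), not yet normal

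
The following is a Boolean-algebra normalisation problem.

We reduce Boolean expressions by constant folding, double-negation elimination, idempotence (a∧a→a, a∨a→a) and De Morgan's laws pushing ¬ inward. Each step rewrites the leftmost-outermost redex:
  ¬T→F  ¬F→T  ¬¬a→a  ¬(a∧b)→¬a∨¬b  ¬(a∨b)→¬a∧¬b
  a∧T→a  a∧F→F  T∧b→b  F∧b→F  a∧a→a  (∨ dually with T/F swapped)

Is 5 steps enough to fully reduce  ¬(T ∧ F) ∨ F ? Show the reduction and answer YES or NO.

  start: ¬(T ∧ F) ∨ F
  →1  ¬(T ∧ F)
  →2  ¬T ∨ ¬F
  →3  F ∨ ¬F
  →4  ¬F
  →5  T

Answer: YES — reaches normal form T in 5 ≤ 5 steps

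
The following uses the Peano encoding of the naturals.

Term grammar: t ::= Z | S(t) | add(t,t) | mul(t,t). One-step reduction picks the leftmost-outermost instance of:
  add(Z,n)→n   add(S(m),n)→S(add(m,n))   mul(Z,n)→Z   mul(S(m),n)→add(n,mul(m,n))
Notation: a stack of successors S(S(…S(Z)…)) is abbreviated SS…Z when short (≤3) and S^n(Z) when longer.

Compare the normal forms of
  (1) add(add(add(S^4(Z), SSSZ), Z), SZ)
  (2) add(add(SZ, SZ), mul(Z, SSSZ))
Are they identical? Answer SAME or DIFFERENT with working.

Answer: DIFFERENT — A ⇓ S^8(Z), B ⇓ SSZ

Reduction:
Term A:
  start: add(add(add(S^4(Z), SSSZ), Z), SZ)
  [1] add(add(S(add(SSSZ, SSSZ)), Z), SZ)
  [2] add(S(add(add(SSSZ, SSSZ), Z)), SZ)
  [3] S(add(add(add(SSSZ, SSSZ), Z), SZ))
  [4] S(add(add(S(add(SSZ, SSSZ)), Z), SZ))
  [5] S(add(S(add(add(SSZ, SSSZ), Z)), SZ))
  [6] S(S(add(add(add(SSZ, SSSZ), Z), SZ)))
  [7] S(S(add(add(S(add(SZ, SSSZ)), Z), SZ)))
  [8] S(S(add(S(add(add(SZ, SSSZ), Z)), SZ)))
  [9] S(S(S(add(add(add(SZ, SSSZ), Z), SZ))))
  [10] S(S(S(add(add(S(add(Z, SSSZ)), Z), SZ))))
  [11] S(S(S(add(S(add(add(Z, SSSZ), Z)), SZ))))
  [12] S(S(S(S(add(add(add(Z, SSSZ), Z), SZ)))))
  [13] S(S(S(S(add(add(SSSZ, Z), SZ)))))
  [14] S(S(S(S(add(S(add(SSZ, Z)), SZ)))))
  [15] S(S(S(S(S(add(add(SSZ, Z), SZ))))))
  [16] S(S(S(S(S(add(S(add(SZ, Z)), SZ))))))
  [17] S(S(S(S(S(S(add(add(SZ, Z), SZ)))))))
  [18] S(S(S(S(S(S(add(S(add(Z, Z)), SZ)))))))
  [19] S(S(S(S(S(S(S(add(add(Z, Z), SZ))))))))
  [20] S(S(S(S(S(S(S(add(Z, SZ))))))))
  [21] S^8(Z)

Term B:
  start: add(add(SZ, SZ), mul(Z, SSSZ))
  [1] add(S(add(Z, SZ)), mul(Z, SSSZ))
  [2] S(add(add(Z, SZ), mul(Z, SSSZ)))
  [3] S(add(SZ, mul(Z, SSSZ)))
  [4] S(S(add(Z, mul(Z, SSSZ))))
  [5] S(S(mul(Z, SSSZ)))
  [6] SSZ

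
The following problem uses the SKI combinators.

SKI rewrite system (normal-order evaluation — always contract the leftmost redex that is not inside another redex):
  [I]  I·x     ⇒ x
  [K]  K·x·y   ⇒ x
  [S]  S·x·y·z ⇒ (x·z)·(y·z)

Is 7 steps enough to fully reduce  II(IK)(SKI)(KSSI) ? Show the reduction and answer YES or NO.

Answer: YES — reaches normal form SKI in 4 ≤ 7 steps

Reduction:
  start: II(IK)(SKI)(KSSI)
  →1  I(IK)(SKI)(KSSI)
  →2  IK(SKI)(KSSI)
  →3  K(SKI)(KSSI)
  →4  SKI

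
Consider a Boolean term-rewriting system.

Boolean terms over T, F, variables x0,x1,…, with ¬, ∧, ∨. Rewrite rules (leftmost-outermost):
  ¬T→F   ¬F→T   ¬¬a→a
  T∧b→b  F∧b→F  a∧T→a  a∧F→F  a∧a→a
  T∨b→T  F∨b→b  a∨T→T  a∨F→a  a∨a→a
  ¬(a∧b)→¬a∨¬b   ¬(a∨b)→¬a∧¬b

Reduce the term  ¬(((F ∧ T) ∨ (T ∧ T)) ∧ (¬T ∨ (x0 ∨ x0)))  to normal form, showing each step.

  start: ¬(((F ∧ T) ∨ (T ∧ T)) ∧ (¬T ∨ (x0 ∨ x0)))
  step 1: ¬((F ∧ T) ∨ (T ∧ T)) ∨ ¬(¬T ∨ (x0 ∨ x0))
  step 2: (¬(F ∧ T) ∧ ¬(T ∧ T)) ∨ ¬(¬T ∨ (x0 ∨ x0))
  step 3: ((¬F ∨ ¬T) ∧ ¬(T ∧ T)) ∨ ¬(¬T ∨ (x0 ∨ x0))
  step 4: ((T ∨ ¬T) ∧ ¬(T ∧ T)) ∨ ¬(¬T ∨ (x0 ∨ x0))
  step 5: (T ∧ ¬(T ∧ T)) ∨ ¬(¬T ∨ (x0 ∨ x0))
  step 6: ¬(T ∧ T) ∨ ¬(¬T ∨ (x0 ∨ x0))
  step 7: (¬T ∨ ¬T) ∨ ¬(¬T ∨ (x0 ∨ x0))
  step 8: ¬T ∨ ¬(¬T ∨ (x0 ∨ x0))
  step 9: F ∨ ¬(¬T ∨ (x0 ∨ x0))
  step 10: ¬(¬T ∨ (x0 ∨ x0))
  step 11: ¬¬T ∧ ¬(x0 ∨ x0)
  step 12: T ∧ ¬(x0 ∨ x0)
  step 13: ¬(x0 ∨ x0)
  step 14: ¬x0 ∧ ¬x0
  step 15: ¬x0

Answer: normal form = ¬x0  (in 15 steps)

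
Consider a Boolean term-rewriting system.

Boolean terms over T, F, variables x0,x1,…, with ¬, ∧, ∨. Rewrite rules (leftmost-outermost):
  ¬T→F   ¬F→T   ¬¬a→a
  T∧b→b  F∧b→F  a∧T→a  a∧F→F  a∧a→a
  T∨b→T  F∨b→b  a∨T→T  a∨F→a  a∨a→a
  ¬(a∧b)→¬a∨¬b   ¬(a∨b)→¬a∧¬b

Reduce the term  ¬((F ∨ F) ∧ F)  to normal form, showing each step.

Answer: normal form = T  (in 5 steps)

Reduction:
  start: ¬((F ∨ F) ∧ F)
  →1  ¬(F ∨ F) ∨ ¬F
  →2  (¬F ∧ ¬F) ∨ ¬F
  →3  ¬F ∨ ¬F
  →4  ¬F
  →5  T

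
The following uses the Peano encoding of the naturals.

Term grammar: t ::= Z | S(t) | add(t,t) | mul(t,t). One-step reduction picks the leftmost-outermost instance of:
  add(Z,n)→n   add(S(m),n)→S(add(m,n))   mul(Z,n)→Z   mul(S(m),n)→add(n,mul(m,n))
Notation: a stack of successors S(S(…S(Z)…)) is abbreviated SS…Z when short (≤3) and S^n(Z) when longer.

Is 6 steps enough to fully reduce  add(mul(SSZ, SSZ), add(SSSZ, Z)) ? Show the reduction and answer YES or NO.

Answer: NO — after 6 steps the term is S(S(add(mul(SZ, SSZ), add(SSSZ, Z)))), not yet normal

Derivation:
  start: add(mul(SSZ, SSZ), add(SSSZ, Z))
  step 1: add(add(SSZ, mul(SZ, SSZ)), add(SSSZ, Z))
  step 2: add(S(add(SZ, mul(SZ, SSZ))), add(SSSZ, Z))
  step 3: S(add(add(SZ, mul(SZ, SSZ)), add(SSSZ, Z)))
  step 4: S(add(S(add(Z, mul(SZ, SSZ))), add(SSSZ, Z)))
  step 5: S(S(add(add(Z, mul(SZ, SSZ)), add(SSSZ, Z))))
  step 6: S(S(add(mul(SZ, SSZ), add(SSSZ, Z))))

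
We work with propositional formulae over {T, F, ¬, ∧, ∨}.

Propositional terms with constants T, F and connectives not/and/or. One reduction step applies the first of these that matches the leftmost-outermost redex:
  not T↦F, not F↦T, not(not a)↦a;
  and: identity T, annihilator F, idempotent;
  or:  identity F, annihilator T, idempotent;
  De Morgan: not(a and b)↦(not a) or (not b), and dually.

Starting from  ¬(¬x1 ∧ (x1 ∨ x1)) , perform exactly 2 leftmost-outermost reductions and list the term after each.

Answer: after 2 steps: x1 ∨ ¬(x1 ∨ x1)

Working:
  start: ¬(¬x1 ∧ (x1 ∨ x1))
  step 1: ¬¬x1 ∨ ¬(x1 ∨ x1)
  step 2: x1 ∨ ¬(x1 ∨ x1)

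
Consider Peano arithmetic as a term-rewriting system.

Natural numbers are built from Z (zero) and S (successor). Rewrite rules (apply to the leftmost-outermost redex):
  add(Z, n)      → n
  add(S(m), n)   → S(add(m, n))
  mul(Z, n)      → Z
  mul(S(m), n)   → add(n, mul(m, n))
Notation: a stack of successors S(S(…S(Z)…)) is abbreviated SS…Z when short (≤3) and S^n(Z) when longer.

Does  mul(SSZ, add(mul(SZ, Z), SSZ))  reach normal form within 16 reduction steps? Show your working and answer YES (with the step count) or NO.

  start: mul(SSZ, add(mul(SZ, Z), SSZ))
  →1  add(add(mul(SZ, Z), SSZ), mul(SZ, add(mul(SZ, Z), SSZ)))
  →2  add(add(add(Z, mul(Z, Z)), SSZ), mul(SZ, add(mul(SZ, Z), SSZ)))
  →3  add(add(mul(Z, Z), SSZ), mul(SZ, add(mul(SZ, Z), SSZ)))
  →4  add(add(Z, SSZ), mul(SZ, add(mul(SZ, Z), SSZ)))
  →5  add(SSZ, mul(SZ, add(mul(SZ, Z), SSZ)))
  →6  S(add(SZ, mul(SZ, add(mul(SZ, Z), SSZ))))
  →7  S(S(add(Z, mul(SZ, add(mul(SZ, Z), SSZ)))))
  →8  S(S(mul(SZ, add(mul(SZ, Z), SSZ))))
  →9  S(S(add(add(mul(SZ, Z), SSZ), mul(Z, add(mul(SZ, Z), SSZ)))))
  →10  S(S(add(add(add(Z, mul(Z, Z)), SSZ), mul(Z, add(mul(SZ, Z), SSZ)))))
  →11  S(S(add(add(mul(Z, Z), SSZ), mul(Z, add(mul(SZ, Z), SSZ)))))
  →12  S(S(add(add(Z, SSZ), mul(Z, add(mul(SZ, Z), SSZ)))))
  →13  S(S(add(SSZ, mul(Z, add(mul(SZ, Z), SSZ)))))
  →14  S(S(S(add(SZ, mul(Z, add(mul(SZ, Z), SSZ))))))
  →15  S(S(S(S(add(Z, mul(Z, add(mul(SZ, Z), SSZ)))))))
  →16  S(S(S(S(mul(Z, add(mul(SZ, Z), SSZ))))))

Answer: NO — after 16 steps the term is S(S(S(S(mul(Z, add(mul(SZ, Z), SSZ)))))), not yet normal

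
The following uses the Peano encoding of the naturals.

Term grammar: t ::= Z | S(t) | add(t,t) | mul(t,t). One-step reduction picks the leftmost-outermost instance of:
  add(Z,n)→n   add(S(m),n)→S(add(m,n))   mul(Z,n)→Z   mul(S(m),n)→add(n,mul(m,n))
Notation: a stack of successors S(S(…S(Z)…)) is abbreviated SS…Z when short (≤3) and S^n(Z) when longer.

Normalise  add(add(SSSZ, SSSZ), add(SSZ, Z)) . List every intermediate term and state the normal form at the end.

  start: add(add(SSSZ, SSSZ), add(SSZ, Z))
  [1] add(S(add(SSZ, SSSZ)), add(SSZ, Z))
  [2] S(add(add(SSZ, SSSZ), add(SSZ, Z)))
  [3] S(add(S(add(SZ, SSSZ)), add(SSZ, Z)))
  [4] S(S(add(add(SZ, SSSZ), add(SSZ, Z))))
  [5] S(S(add(S(add(Z, SSSZ)), add(SSZ, Z))))
  [6] S(S(S(add(add(Z, SSSZ), add(SSZ, Z)))))
  [7] S(S(S(add(SSSZ, add(SSZ, Z)))))
  [8] S(S(S(S(add(SSZ, add(SSZ, Z))))))
  [9] S(S(S(S(S(add(SZ, add(SSZ, Z)))))))
  [10] S(S(S(S(S(S(add(Z, add(SSZ, Z))))))))
  [11] S(S(S(S(S(S(add(SSZ, Z)))))))
  [12] S(S(S(S(S(S(S(add(SZ, Z))))))))
  [13] S(S(S(S(S(S(S(S(add(Z, Z)))))))))
  [14] S^8(Z)

Answer: normal form = S^8(Z)  (in 14 steps)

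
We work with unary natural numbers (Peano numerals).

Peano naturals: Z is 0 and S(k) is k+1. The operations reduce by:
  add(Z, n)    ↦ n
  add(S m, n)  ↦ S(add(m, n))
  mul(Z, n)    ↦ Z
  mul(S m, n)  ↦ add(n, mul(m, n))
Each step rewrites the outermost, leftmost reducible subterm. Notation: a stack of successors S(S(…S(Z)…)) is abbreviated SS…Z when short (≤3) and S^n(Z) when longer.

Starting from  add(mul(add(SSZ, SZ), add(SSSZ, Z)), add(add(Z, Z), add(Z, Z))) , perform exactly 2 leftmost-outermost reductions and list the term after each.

  start: add(mul(add(SSZ, SZ), add(SSSZ, Z)), add(add(Z, Z), add(Z, Z)))
  →1  add(mul(S(add(SZ, SZ)), add(SSSZ, Z)), add(add(Z, Z), add(Z, Z)))
  →2  add(add(add(SSSZ, Z), mul(add(SZ, SZ), add(SSSZ, Z))), add(add(Z, Z), add(Z, Z)))

Answer: after 2 steps: add(add(add(SSSZ, Z), mul(add(SZ, SZ), add(SSSZ, Z))), add(add(Z, Z), add(Z, Z)))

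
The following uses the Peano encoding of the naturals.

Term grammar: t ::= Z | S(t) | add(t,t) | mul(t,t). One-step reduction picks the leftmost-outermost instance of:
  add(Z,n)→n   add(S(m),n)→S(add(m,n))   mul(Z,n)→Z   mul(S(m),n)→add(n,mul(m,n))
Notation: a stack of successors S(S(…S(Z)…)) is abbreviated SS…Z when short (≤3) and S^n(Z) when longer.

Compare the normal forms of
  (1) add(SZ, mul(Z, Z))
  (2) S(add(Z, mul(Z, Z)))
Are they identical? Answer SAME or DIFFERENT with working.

Answer: SAME — A ⇓ SZ, B ⇓ SZ

Reduction:
Term A:
  start: add(SZ, mul(Z, Z))
  →1  S(add(Z, mul(Z, Z)))
  →2  S(mul(Z, Z))
  →3  SZ

Term B:
  start: S(add(Z, mul(Z, Z)))
  →1  S(mul(Z, Z))
  →2  SZ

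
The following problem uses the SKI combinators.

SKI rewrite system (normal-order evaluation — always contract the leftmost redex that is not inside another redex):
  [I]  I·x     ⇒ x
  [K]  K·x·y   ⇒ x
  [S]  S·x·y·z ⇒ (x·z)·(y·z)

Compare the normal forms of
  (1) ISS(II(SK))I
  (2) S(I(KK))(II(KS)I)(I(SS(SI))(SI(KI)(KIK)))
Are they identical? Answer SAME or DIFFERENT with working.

Answer: DIFFERENT — A ⇓ SI(SKI), B ⇓ K(S(SI(SII)))

Reduction:
Term A:
  start: ISS(II(SK))I
  step 1: SS(II(SK))I
  step 2: SI(II(SK)I)
  step 3: SI(I(SK)I)
  step 4: SI(SKI)

Term B:
  start: S(I(KK))(II(KS)I)(I(SS(SI))(SI(KI)(KIK)))
  step 1: I(KK)(I(SS(SI))(SI(KI)(KIK)))(II(KS)I(I(SS(SI))(SI(KI)(KIK))))
  step 2: KK(I(SS(SI))(SI(KI)(KIK)))(II(KS)I(I(SS(SI))(SI(KI)(KIK))))
  step 3: K(II(KS)I(I(SS(SI))(SI(KI)(KIK))))
  step 4: K(I(KS)I(I(SS(SI))(SI(KI)(KIK))))
  step 5: K(KSI(I(SS(SI))(SI(KI)(KIK))))
  step 6: K(S(I(SS(SI))(SI(KI)(KIK))))
  step 7: K(S(SS(SI)(SI(KI)(KIK))))
  step 8: K(S(S(SI(KI)(KIK))(SI(SI(KI)(KIK)))))
  step 9: K(S(S(I(KIK)(KI(KIK)))(SI(SI(KI)(KIK)))))
  step 10: K(S(S(KIK(KI(KIK)))(SI(SI(KI)(KIK)))))
  step 11: K(S(S(I(KI(KIK)))(SI(SI(KI)(KIK)))))
  step 12: K(S(S(KI(KIK))(SI(SI(KI)(KIK)))))
  step 13: K(S(SI(SI(SI(KI)(KIK)))))
  step 14: K(S(SI(SI(I(KIK)(KI(KIK))))))
  step 15: K(S(SI(SI(KIK(KI(KIK))))))
  step 16: K(S(SI(SI(I(KI(KIK))))))
  step 17: K(S(SI(SI(KI(KIK)))))
  step 18: K(S(SI(SII)))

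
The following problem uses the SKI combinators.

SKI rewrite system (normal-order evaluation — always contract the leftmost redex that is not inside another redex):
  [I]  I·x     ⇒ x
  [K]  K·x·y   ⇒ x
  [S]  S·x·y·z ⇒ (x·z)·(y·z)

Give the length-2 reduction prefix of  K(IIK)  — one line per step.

Answer: after 2 steps: KK

Working:
  start: K(IIK)
  step 1: K(IK)
  step 2: KK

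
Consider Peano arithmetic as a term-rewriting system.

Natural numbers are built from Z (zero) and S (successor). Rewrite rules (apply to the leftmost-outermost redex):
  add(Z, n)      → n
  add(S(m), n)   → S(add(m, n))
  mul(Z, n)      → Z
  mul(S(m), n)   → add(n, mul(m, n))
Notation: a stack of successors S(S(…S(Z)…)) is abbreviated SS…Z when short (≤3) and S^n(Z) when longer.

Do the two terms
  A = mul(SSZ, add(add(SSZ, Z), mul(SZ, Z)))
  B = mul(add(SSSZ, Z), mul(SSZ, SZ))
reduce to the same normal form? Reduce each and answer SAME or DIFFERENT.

Answer: DIFFERENT — A ⇓ S^4(Z), B ⇓ S^6(Z)

Derivation:
Term A:
  start: mul(SSZ, add(add(SSZ, Z), mul(SZ, Z)))
  step 1: add(add(add(SSZ, Z), mul(SZ, Z)), mul(SZ, add(add(SSZ, Z), mul(SZ, Z))))
  step 2: add(add(S(add(SZ, Z)), mul(SZ, Z)), mul(SZ, add(add(SSZ, Z), mul(SZ, Z))))
  step 3: add(S(add(add(SZ, Z), mul(SZ, Z))), mul(SZ, add(add(SSZ, Z), mul(SZ, Z))))
  step 4: S(add(add(add(SZ, Z), mul(SZ, Z)), mul(SZ, add(add(SSZ, Z), mul(SZ, Z)))))
  step 5: S(add(add(S(add(Z, Z)), mul(SZ, Z)), mul(SZ, add(add(SSZ, Z), mul(SZ, Z)))))
  step 6: S(add(S(add(add(Z, Z), mul(SZ, Z))), mul(SZ, add(add(SSZ, Z), mul(SZ, Z)))))
  step 7: S(S(add(add(add(Z, Z), mul(SZ, Z)), mul(SZ, add(add(SSZ, Z), mul(SZ, Z))))))
  step 8: S(S(add(add(Z, mul(SZ, Z)), mul(SZ, add(add(SSZ, Z), mul(SZ, Z))))))
  step 9: S(S(add(mul(SZ, Z), mul(SZ, add(add(SSZ, Z), mul(SZ, Z))))))
  step 10: S(S(add(add(Z, mul(Z, Z)), mul(SZ, add(add(SSZ, Z), mul(SZ, Z))))))
  step 11: S(S(add(mul(Z, Z), mul(SZ, add(add(SSZ, Z), mul(SZ, Z))))))
  step 12: S(S(add(Z, mul(SZ, add(add(SSZ, Z), mul(SZ, Z))))))
  step 13: S(S(mul(SZ, add(add(SSZ, Z), mul(SZ, Z)))))
  step 14: S(S(add(add(add(SSZ, Z), mul(SZ, Z)), mul(Z, add(add(SSZ, Z), mul(SZ, Z))))))
  step 15: S(S(add(add(S(add(SZ, Z)), mul(SZ, Z)), mul(Z, add(add(SSZ, Z), mul(SZ, Z))))))
  step 16: S(S(add(S(add(add(SZ, Z), mul(SZ, Z))), mul(Z, add(add(SSZ, Z), mul(SZ, Z))))))
  step 17: S(S(S(add(add(add(SZ, Z), mul(SZ, Z)), mul(Z, add(add(SSZ, Z), mul(SZ, Z)))))))
  step 18: S(S(S(add(add(S(add(Z, Z)), mul(SZ, Z)), mul(Z, add(add(SSZ, Z), mul(SZ, Z)))))))
  step 19: S(S(S(add(S(add(add(Z, Z), mul(SZ, Z))), mul(Z, add(add(SSZ, Z), mul(SZ, Z)))))))
  step 20: S(S(S(S(add(add(add(Z, Z), mul(SZ, Z)), mul(Z, add(add(SSZ, Z), mul(SZ, Z))))))))
  step 21: S(S(S(S(add(add(Z, mul(SZ, Z)), mul(Z, add(add(SSZ, Z), mul(SZ, Z))))))))
  step 22: S(S(S(S(add(mul(SZ, Z), mul(Z, add(add(SSZ, Z), mul(SZ, Z))))))))
  step 23: S(S(S(S(add(add(Z, mul(Z, Z)), mul(Z, add(add(SSZ, Z), mul(SZ, Z))))))))
  step 24: S(S(S(S(add(mul(Z, Z), mul(Z, add(add(SSZ, Z), mul(SZ, Z))))))))
  step 25: S(S(S(S(add(Z, mul(Z, add(add(SSZ, Z), mul(SZ, Z))))))))
  step 26: S(S(S(S(mul(Z, add(add(SSZ, Z), mul(SZ, Z)))))))
  step 27: S^4(Z)

Term B:
  start: mul(add(SSSZ, Z), mul(SSZ, SZ))
  step 1: mul(S(add(SSZ, Z)), mul(SSZ, SZ))
  step 2: add(mul(SSZ, SZ), mul(add(SSZ, Z), mul(SSZ, SZ)))
  step 3: add(add(SZ, mul(SZ, SZ)), mul(add(SSZ, Z), mul(SSZ, SZ)))
  step 4: add(S(add(Z, mul(SZ, SZ))), mul(add(SSZ, Z), mul(SSZ, SZ)))
  step 5: S(add(add(Z, mul(SZ, SZ)), mul(add(SSZ, Z), mul(SSZ, SZ))))
  step 6: S(add(mul(SZ, SZ), mul(add(SSZ, Z), mul(SSZ, SZ))))
  step 7: S(add(add(SZ, mul(Z, SZ)), mul(add(SSZ, Z), mul(SSZ, SZ))))
  step 8: S(add(S(add(Z, mul(Z, SZ))), mul(add(SSZ, Z), mul(SSZ, SZ))))
  step 9: S(S(add(add(Z, mul(Z, SZ)), mul(add(SSZ, Z), mul(SSZ, SZ)))))
  step 10: S(S(add(mul(Z, SZ), mul(add(SSZ, Z), mul(SSZ, SZ)))))
  step 11: S(S(add(Z, mul(add(SSZ, Z), mul(SSZ, SZ)))))
  step 12: S(S(mul(add(SSZ, Z), mul(SSZ, SZ))))
  step 13: S(S(mul(S(add(SZ, Z)), mul(SSZ, SZ))))
  step 14: S(S(add(mul(SSZ, SZ), mul(add(SZ, Z), mul(SSZ, SZ)))))
  step 15: S(S(add(add(SZ, mul(SZ, SZ)), mul(add(SZ, Z), mul(SSZ, SZ)))))
  step 16: S(S(add(S(add(Z, mul(SZ, SZ))), mul(add(SZ, Z), mul(SSZ, SZ)))))
  step 17: S(S(S(add(add(Z, mul(SZ, SZ)), mul(add(SZ, Z), mul(SSZ, SZ))))))
  step 18: S(S(S(add(mul(SZ, SZ), mul(add(SZ, Z), mul(SSZ, SZ))))))
  step 19: S(S(S(add(add(SZ, mul(Z, SZ)), mul(add(SZ, Z), mul(SSZ, SZ))))))
  step 20: S(S(S(add(S(add(Z, mul(Z, SZ))), mul(add(SZ, Z), mul(SSZ, SZ))))))
  step 21: S(S(S(S(add(add(Z, mul(Z, SZ)), mul(add(SZ, Z), mul(SSZ, SZ)))))))
  step 22: S(S(S(S(add(mul(Z, SZ), mul(add(SZ, Z), mul(SSZ, SZ)))))))
  step 23: S(S(S(S(add(Z, mul(add(SZ, Z), mul(SSZ, SZ)))))))
  step 24: S(S(S(S(mul(add(SZ, Z), mul(SSZ, SZ))))))
  step 25: S(S(S(S(mul(S(add(Z, Z)), mul(SSZ, SZ))))))
  step 26: S(S(S(S(add(mul(SSZ, SZ), mul(add(Z, Z), mul(SSZ, SZ)))))))
  step 27: S(S(S(S(add(add(SZ, mul(SZ, SZ)), mul(add(Z, Z), mul(SSZ, SZ)))))))
  step 28: S(S(S(S(add(S(add(Z, mul(SZ, SZ))), mul(add(Z, Z), mul(SSZ, SZ)))))))
  step 29: S(S(S(S(S(add(add(Z, mul(SZ, SZ)), mul(add(Z, Z), mul(SSZ, SZ))))))))
  step 30: S(S(S(S(S(add(mul(SZ, SZ), mul(add(Z, Z), mul(SSZ, SZ))))))))
  step 31: S(S(S(S(S(add(add(SZ, mul(Z, SZ)), mul(add(Z, Z), mul(SSZ, SZ))))))))
  step 32: S(S(S(S(S(add(S(add(Z, mul(Z, SZ))), mul(add(Z, Z), mul(SSZ, SZ))))))))
  step 33: S(S(S(S(S(S(add(add(Z, mul(Z, SZ)), mul(add(Z, Z), mul(SSZ, SZ)))))))))
  step 34: S(S(S(S(S(S(add(mul(Z, SZ), mul(add(Z, Z), mul(SSZ, SZ)))))))))
  step 35: S(S(S(S(S(S(add(Z, mul(add(Z, Z), mul(SSZ, SZ)))))))))
  step 36: S(S(S(S(S(S(mul(add(Z, Z), mul(SSZ, SZ))))))))
  step 37: S(S(S(S(S(S(mul(Z, mul(SSZ, SZ))))))))
  step 38: S^6(Z)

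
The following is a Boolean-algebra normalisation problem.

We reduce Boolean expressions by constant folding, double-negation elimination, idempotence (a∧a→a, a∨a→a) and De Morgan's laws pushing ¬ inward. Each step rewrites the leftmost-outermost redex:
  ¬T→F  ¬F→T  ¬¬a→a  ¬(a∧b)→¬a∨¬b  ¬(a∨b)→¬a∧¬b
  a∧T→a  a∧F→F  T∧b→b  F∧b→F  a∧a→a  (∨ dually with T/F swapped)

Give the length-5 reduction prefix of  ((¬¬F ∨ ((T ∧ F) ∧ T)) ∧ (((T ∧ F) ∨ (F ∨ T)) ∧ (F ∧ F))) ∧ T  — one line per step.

  start: ((¬¬F ∨ ((T ∧ F) ∧ T)) ∧ (((T ∧ F) ∨ (F ∨ T)) ∧ (F ∧ F))) ∧ T
  →1  (¬¬F ∨ ((T ∧ F) ∧ T)) ∧ (((T ∧ F) ∨ (F ∨ T)) ∧ (F ∧ F))
  →2  (F ∨ ((T ∧ F) ∧ T)) ∧ (((T ∧ F) ∨ (F ∨ T)) ∧ (F ∧ F))
  →3  ((T ∧ F) ∧ T) ∧ (((T ∧ F) ∨ (F ∨ T)) ∧ (F ∧ F))
  →4  (T ∧ F) ∧ (((T ∧ F) ∨ (F ∨ T)) ∧ (F ∧ F))
  →5  F ∧ (((T ∧ F) ∨ (F ∨ T)) ∧ (F ∧ F))

Answer: after 5 steps: F ∧ (((T ∧ F) ∨ (F ∨ T)) ∧ (F ∧ F))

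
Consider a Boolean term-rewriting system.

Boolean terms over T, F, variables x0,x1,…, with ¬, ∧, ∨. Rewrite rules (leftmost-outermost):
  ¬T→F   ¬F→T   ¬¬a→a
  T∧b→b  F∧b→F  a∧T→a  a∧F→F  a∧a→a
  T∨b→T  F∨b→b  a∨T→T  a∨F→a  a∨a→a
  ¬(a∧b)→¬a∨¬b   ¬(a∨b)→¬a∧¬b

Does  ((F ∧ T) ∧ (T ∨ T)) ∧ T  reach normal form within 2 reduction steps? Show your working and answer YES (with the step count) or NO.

  start: ((F ∧ T) ∧ (T ∨ T)) ∧ T
  step 1: (F ∧ T) ∧ (T ∨ T)
  step 2: F ∧ (T ∨ T)

Answer: NO — after 2 steps the term is F ∧ (T ∨ T), not yet normal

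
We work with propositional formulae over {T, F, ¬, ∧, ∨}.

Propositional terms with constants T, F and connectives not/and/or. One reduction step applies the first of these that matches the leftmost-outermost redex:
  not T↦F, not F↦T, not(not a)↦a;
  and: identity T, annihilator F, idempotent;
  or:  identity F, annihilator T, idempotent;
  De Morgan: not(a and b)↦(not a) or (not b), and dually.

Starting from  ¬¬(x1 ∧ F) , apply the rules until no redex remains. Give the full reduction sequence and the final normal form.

Answer: normal form = F  (in 2 steps)

Working:
  start: ¬¬(x1 ∧ F)
  step 1: x1 ∧ F
  step 2: F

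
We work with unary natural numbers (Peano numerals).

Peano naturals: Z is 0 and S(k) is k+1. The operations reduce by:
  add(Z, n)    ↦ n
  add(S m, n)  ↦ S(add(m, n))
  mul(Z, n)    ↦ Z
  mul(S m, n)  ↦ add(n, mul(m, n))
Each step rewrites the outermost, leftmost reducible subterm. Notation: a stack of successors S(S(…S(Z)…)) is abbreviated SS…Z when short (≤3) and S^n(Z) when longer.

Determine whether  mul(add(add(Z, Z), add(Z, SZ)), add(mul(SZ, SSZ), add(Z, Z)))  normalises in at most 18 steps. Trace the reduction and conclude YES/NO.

Answer: YES — reaches normal form SSZ in 17 ≤ 18 steps

Derivation:
  start: mul(add(add(Z, Z), add(Z, SZ)), add(mul(SZ, SSZ), add(Z, Z)))
  →1  mul(add(Z, add(Z, SZ)), add(mul(SZ, SSZ), add(Z, Z)))
  →2  mul(add(Z, SZ), add(mul(SZ, SSZ), add(Z, Z)))
  →3  mul(SZ, add(mul(SZ, SSZ), add(Z, Z)))
  →4  add(add(mul(SZ, SSZ), add(Z, Z)), mul(Z, add(mul(SZ, SSZ), add(Z, Z))))
  →5  add(add(add(SSZ, mul(Z, SSZ)), add(Z, Z)), mul(Z, add(mul(SZ, SSZ), add(Z, Z))))
  →6  add(add(S(add(SZ, mul(Z, SSZ))), add(Z, Z)), mul(Z, add(mul(SZ, SSZ), add(Z, Z))))
  →7  add(S(add(add(SZ, mul(Z, SSZ)), add(Z, Z))), mul(Z, add(mul(SZ, SSZ), add(Z, Z))))
  →8  S(add(add(add(SZ, mul(Z, SSZ)), add(Z, Z)), mul(Z, add(mul(SZ, SSZ), add(Z, Z)))))
  →9  S(add(add(S(add(Z, mul(Z, SSZ))), add(Z, Z)), mul(Z, add(mul(SZ, SSZ), add(Z, Z)))))
  →10  S(add(S(add(add(Z, mul(Z, SSZ)), add(Z, Z))), mul(Z, add(mul(SZ, SSZ), add(Z, Z)))))
  →11  S(S(add(add(add(Z, mul(Z, SSZ)), add(Z, Z)), mul(Z, add(mul(SZ, SSZ), add(Z, Z))))))
  →12  S(S(add(add(mul(Z, SSZ), add(Z, Z)), mul(Z, add(mul(SZ, SSZ), add(Z, Z))))))
  →13  S(S(add(add(Z, add(Z, Z)), mul(Z, add(mul(SZ, SSZ), add(Z, Z))))))
  →14  S(S(add(add(Z, Z), mul(Z, add(mul(SZ, SSZ), add(Z, Z))))))
  →15  S(S(add(Z, mul(Z, add(mul(SZ, SSZ), add(Z, Z))))))
  →16  S(S(mul(Z, add(mul(SZ, SSZ), add(Z, Z)))))
  →17  SSZ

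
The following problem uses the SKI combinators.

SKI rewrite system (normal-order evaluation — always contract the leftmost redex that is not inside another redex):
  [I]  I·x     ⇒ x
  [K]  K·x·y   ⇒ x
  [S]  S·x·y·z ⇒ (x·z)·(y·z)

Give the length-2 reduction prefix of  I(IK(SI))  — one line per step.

Answer: after 2 steps: K(SI)

Derivation:
  start: I(IK(SI))
  →1  IK(SI)
  →2  K(SI)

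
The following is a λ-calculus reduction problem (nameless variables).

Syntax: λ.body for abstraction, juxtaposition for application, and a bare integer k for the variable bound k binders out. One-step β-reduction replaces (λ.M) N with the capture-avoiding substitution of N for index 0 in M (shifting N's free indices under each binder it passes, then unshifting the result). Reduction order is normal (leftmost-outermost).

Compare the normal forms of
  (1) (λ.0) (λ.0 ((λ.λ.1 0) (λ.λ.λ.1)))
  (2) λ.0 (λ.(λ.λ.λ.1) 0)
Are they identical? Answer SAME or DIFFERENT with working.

Answer: SAME — A ⇓ λ.0 (λ.λ.λ.1), B ⇓ λ.0 (λ.λ.λ.1)

Reduction:
Term A:
  start: (λ.0) (λ.0 ((λ.λ.1 0) (λ.λ.λ.1)))
  →1  λ.0 ((λ.λ.1 0) (λ.λ.λ.1))
  →2  λ.0 (λ.(λ.λ.λ.1) 0)
  →3  λ.0 (λ.λ.λ.1)

Term B:
  start: λ.0 (λ.(λ.λ.λ.1) 0)
  →1  λ.0 (λ.λ.λ.1)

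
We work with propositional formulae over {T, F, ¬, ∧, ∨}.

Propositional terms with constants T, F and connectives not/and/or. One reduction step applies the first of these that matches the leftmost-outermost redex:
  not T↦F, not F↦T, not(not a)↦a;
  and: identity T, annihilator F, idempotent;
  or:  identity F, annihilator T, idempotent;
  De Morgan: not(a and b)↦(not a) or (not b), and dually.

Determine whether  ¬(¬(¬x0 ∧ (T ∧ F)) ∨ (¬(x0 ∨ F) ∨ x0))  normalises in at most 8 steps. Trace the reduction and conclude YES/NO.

  start: ¬(¬(¬x0 ∧ (T ∧ F)) ∨ (¬(x0 ∨ F) ∨ x0))
  step 1: ¬¬(¬x0 ∧ (T ∧ F)) ∧ ¬(¬(x0 ∨ F) ∨ x0)
  step 2: (¬x0 ∧ (T ∧ F)) ∧ ¬(¬(x0 ∨ F) ∨ x0)
  step 3: (¬x0 ∧ F) ∧ ¬(¬(x0 ∨ F) ∨ x0)
  step 4: F ∧ ¬(¬(x0 ∨ F) ∨ x0)
  step 5: F

Answer: YES — reaches normal form F in 5 ≤ 8 steps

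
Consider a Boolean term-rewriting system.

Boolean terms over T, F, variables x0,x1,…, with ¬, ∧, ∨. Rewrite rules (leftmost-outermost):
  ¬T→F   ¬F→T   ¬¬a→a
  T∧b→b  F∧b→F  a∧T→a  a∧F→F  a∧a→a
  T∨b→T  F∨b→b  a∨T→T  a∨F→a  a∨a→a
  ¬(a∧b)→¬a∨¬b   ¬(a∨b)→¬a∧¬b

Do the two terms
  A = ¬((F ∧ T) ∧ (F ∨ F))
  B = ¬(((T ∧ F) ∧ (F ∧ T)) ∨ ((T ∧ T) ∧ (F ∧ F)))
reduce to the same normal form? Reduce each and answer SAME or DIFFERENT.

Term A:
  start: ¬((F ∧ T) ∧ (F ∨ F))
  →1  ¬(F ∧ T) ∨ ¬(F ∨ F)
  →2  (¬F ∨ ¬T) ∨ ¬(F ∨ F)
  →3  (T ∨ ¬T) ∨ ¬(F ∨ F)
  →4  T ∨ ¬(F ∨ F)
  →5  T

Term B:
  start: ¬(((T ∧ F) ∧ (F ∧ T)) ∨ ((T ∧ T) ∧ (F ∧ F)))
  →1  ¬((T ∧ F) ∧ (F ∧ T)) ∧ ¬((T ∧ T) ∧ (F ∧ F))
  →2  (¬(T ∧ F) ∨ ¬(F ∧ T)) ∧ ¬((T ∧ T) ∧ (F ∧ F))
  →3  ((¬T ∨ ¬F) ∨ ¬(F ∧ T)) ∧ ¬((T ∧ T) ∧ (F ∧ F))
  →4  ((F ∨ ¬F) ∨ ¬(F ∧ T)) ∧ ¬((T ∧ T) ∧ (F ∧ F))
  →5  (¬F ∨ ¬(F ∧ T)) ∧ ¬((T ∧ T) ∧ (F ∧ F))
  →6  (T ∨ ¬(F ∧ T)) ∧ ¬((T ∧ T) ∧ (F ∧ F))
  →7  T ∧ ¬((T ∧ T) ∧ (F ∧ F))
  →8  ¬((T ∧ T) ∧ (F ∧ F))
  →9  ¬(T ∧ T) ∨ ¬(F ∧ F)
  →10  (¬T ∨ ¬T) ∨ ¬(F ∧ F)
  →11  ¬T ∨ ¬(F ∧ F)
  →12  F ∨ ¬(F ∧ F)
  →13  ¬(F ∧ F)
  →14  ¬F ∨ ¬F
  →15  ¬F
  →16  T

Answer: SAME — A ⇓ T, B ⇓ T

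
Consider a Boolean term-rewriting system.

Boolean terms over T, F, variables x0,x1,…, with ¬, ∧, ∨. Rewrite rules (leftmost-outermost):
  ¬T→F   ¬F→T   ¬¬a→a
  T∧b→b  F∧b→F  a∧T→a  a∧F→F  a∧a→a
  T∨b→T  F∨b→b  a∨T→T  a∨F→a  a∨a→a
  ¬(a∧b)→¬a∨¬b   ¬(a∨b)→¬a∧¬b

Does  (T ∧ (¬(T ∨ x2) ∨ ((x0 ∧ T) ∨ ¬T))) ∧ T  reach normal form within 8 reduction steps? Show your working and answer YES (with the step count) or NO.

  start: (T ∧ (¬(T ∨ x2) ∨ ((x0 ∧ T) ∨ ¬T))) ∧ T
  →1  T ∧ (¬(T ∨ x2) ∨ ((x0 ∧ T) ∨ ¬T))
  →2  ¬(T ∨ x2) ∨ ((x0 ∧ T) ∨ ¬T)
  →3  (¬T ∧ ¬x2) ∨ ((x0 ∧ T) ∨ ¬T)
  →4  (F ∧ ¬x2) ∨ ((x0 ∧ T) ∨ ¬T)
  →5  F ∨ ((x0 ∧ T) ∨ ¬T)
  →6  (x0 ∧ T) ∨ ¬T
  →7  x0 ∨ ¬T
  →8  x0 ∨ F

Answer: NO — after 8 steps the term is x0 ∨ F, not yet normal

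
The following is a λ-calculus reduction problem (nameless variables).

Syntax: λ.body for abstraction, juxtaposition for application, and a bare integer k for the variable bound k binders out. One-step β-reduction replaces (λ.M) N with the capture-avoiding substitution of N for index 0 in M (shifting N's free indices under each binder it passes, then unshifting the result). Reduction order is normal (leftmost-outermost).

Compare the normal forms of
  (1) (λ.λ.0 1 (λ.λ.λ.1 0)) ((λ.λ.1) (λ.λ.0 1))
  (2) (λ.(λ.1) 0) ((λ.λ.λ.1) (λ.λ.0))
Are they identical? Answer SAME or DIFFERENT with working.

Answer: DIFFERENT — A ⇓ λ.0 (λ.λ.λ.0 1) (λ.λ.λ.1 0), B ⇓ λ.λ.1

Derivation:
Term A:
  start: (λ.λ.0 1 (λ.λ.λ.1 0)) ((λ.λ.1) (λ.λ.0 1))
  step 1: λ.0 ((λ.λ.1) (λ.λ.0 1)) (λ.λ.λ.1 0)
  step 2: λ.0 (λ.λ.λ.0 1) (λ.λ.λ.1 0)

Term B:
  start: (λ.(λ.1) 0) ((λ.λ.λ.1) (λ.λ.0))
  step 1: (λ.(λ.λ.λ.1) (λ.λ.0)) ((λ.λ.λ.1) (λ.λ.0))
  step 2: (λ.λ.λ.1) (λ.λ.0)
  step 3: λ.λ.1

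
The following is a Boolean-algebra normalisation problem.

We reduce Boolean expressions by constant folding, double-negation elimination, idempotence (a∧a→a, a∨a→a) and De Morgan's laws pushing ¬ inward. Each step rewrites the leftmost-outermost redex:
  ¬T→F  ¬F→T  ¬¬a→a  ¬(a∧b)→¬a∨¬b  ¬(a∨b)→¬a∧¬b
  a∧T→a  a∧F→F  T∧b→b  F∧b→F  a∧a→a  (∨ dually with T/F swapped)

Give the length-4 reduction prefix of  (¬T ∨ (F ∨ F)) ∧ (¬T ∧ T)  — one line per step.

  start: (¬T ∨ (F ∨ F)) ∧ (¬T ∧ T)
  →1  (F ∨ (F ∨ F)) ∧ (¬T ∧ T)
  →2  (F ∨ F) ∧ (¬T ∧ T)
  →3  F ∧ (¬T ∧ T)
  →4  F

Answer: after 4 steps: F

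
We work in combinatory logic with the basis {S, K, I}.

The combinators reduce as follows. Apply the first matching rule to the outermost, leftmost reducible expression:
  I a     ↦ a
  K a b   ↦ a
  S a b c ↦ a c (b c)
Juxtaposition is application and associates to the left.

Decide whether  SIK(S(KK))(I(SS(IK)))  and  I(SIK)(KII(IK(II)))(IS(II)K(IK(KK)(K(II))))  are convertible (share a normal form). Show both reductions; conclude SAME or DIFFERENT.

Term A:
  start: SIK(S(KK))(I(SS(IK)))
  [1] I(S(KK))(K(S(KK)))(I(SS(IK)))
  [2] S(KK)(K(S(KK)))(I(SS(IK)))
  [3] KK(I(SS(IK)))(K(S(KK))(I(SS(IK))))
  [4] K(K(S(KK))(I(SS(IK))))
  [5] K(S(KK))

Term B:
  start: I(SIK)(KII(IK(II)))(IS(II)K(IK(KK)(K(II))))
  [1] SIK(KII(IK(II)))(IS(II)K(IK(KK)(K(II))))
  [2] I(KII(IK(II)))(K(KII(IK(II))))(IS(II)K(IK(KK)(K(II))))
  [3] KII(IK(II))(K(KII(IK(II))))(IS(II)K(IK(KK)(K(II))))
  [4] I(IK(II))(K(KII(IK(II))))(IS(II)K(IK(KK)(K(II))))
  [5] IK(II)(K(KII(IK(II))))(IS(II)K(IK(KK)(K(II))))
  [6] K(II)(K(KII(IK(II))))(IS(II)K(IK(KK)(K(II))))
  [7] II(IS(II)K(IK(KK)(K(II))))
  [8] I(IS(II)K(IK(KK)(K(II))))
  [9] IS(II)K(IK(KK)(K(II)))
  [10] S(II)K(IK(KK)(K(II)))
  [11] II(IK(KK)(K(II)))(K(IK(KK)(K(II))))
  [12] I(IK(KK)(K(II)))(K(IK(KK)(K(II))))
  [13] IK(KK)(K(II))(K(IK(KK)(K(II))))
  [14] K(KK)(K(II))(K(IK(KK)(K(II))))
  [15] KK(K(IK(KK)(K(II))))
  [16] K

Answer: DIFFERENT — A ⇓ K(S(KK)), B ⇓ K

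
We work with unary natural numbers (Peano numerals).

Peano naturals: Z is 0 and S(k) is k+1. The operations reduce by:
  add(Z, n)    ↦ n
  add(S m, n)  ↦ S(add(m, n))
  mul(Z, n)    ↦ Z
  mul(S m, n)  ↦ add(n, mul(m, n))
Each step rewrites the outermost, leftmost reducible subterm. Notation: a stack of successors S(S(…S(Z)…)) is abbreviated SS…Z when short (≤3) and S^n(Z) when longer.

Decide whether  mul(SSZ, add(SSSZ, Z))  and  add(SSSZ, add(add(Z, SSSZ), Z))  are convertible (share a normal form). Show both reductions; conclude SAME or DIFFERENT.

Answer: SAME — A ⇓ S^6(Z), B ⇓ S^6(Z)

Working:
Term A:
  start: mul(SSZ, add(SSSZ, Z))
  →1  add(add(SSSZ, Z), mul(SZ, add(SSSZ, Z)))
  →2  add(S(add(SSZ, Z)), mul(SZ, add(SSSZ, Z)))
  →3  S(add(add(SSZ, Z), mul(SZ, add(SSSZ, Z))))
  →4  S(add(S(add(SZ, Z)), mul(SZ, add(SSSZ, Z))))
  →5  S(S(add(add(SZ, Z), mul(SZ, add(SSSZ, Z)))))
  →6  S(S(add(S(add(Z, Z)), mul(SZ, add(SSSZ, Z)))))
  →7  S(S(S(add(add(Z, Z), mul(SZ, add(SSSZ, Z))))))
  →8  S(S(S(add(Z, mul(SZ, add(SSSZ, Z))))))
  →9  S(S(S(mul(SZ, add(SSSZ, Z)))))
  →10  S(S(S(add(add(SSSZ, Z), mul(Z, add(SSSZ, Z))))))
  →11  S(S(S(add(S(add(SSZ, Z)), mul(Z, add(SSSZ, Z))))))
  →12  S(S(S(S(add(add(SSZ, Z), mul(Z, add(SSSZ, Z)))))))
  →13  S(S(S(S(add(S(add(SZ, Z)), mul(Z, add(SSSZ, Z)))))))
  →14  S(S(S(S(S(add(add(SZ, Z), mul(Z, add(SSSZ, Z))))))))
  →15  S(S(S(S(S(add(S(add(Z, Z)), mul(Z, add(SSSZ, Z))))))))
  →16  S(S(S(S(S(S(add(add(Z, Z), mul(Z, add(SSSZ, Z)))))))))
  →17  S(S(S(S(S(S(add(Z, mul(Z, add(SSSZ, Z)))))))))
  →18  S(S(S(S(S(S(mul(Z, add(SSSZ, Z))))))))
  →19  S^6(Z)

Term B:
  start: add(SSSZ, add(add(Z, SSSZ), Z))
  →1  S(add(SSZ, add(add(Z, SSSZ), Z)))
  →2  S(S(add(SZ, add(add(Z, SSSZ), Z))))
  →3  S(S(S(add(Z, add(add(Z, SSSZ), Z)))))
  →4  S(S(S(add(add(Z, SSSZ), Z))))
  →5  S(S(S(add(SSSZ, Z))))
  →6  S(S(S(S(add(SSZ, Z)))))
  →7  S(S(S(S(S(add(SZ, Z))))))
  →8  S(S(S(S(S(S(add(Z, Z)))))))
  →9  S^6(Z)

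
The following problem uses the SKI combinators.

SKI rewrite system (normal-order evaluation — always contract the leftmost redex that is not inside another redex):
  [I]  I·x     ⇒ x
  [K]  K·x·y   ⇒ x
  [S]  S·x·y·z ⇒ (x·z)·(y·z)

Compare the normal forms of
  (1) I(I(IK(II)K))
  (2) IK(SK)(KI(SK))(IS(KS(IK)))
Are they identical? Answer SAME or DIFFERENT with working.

Term A:
  start: I(I(IK(II)K))
  step 1: I(IK(II)K)
  step 2: IK(II)K
  step 3: K(II)K
  step 4: II
  step 5: I

Term B:
  start: IK(SK)(KI(SK))(IS(KS(IK)))
  step 1: K(SK)(KI(SK))(IS(KS(IK)))
  step 2: SK(IS(KS(IK)))
  step 3: SK(S(KS(IK)))
  step 4: SK(SS)

Answer: DIFFERENT — A ⇓ I, B ⇓ SK(SS)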